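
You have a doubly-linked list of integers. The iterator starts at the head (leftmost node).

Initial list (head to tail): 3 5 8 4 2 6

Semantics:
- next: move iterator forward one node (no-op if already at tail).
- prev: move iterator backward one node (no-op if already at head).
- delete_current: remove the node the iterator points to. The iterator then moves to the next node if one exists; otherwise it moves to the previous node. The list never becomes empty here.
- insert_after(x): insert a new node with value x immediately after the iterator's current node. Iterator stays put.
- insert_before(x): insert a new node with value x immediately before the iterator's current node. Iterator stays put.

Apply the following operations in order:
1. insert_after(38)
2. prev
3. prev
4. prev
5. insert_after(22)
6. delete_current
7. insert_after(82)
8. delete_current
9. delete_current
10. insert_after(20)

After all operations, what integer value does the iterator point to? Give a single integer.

After 1 (insert_after(38)): list=[3, 38, 5, 8, 4, 2, 6] cursor@3
After 2 (prev): list=[3, 38, 5, 8, 4, 2, 6] cursor@3
After 3 (prev): list=[3, 38, 5, 8, 4, 2, 6] cursor@3
After 4 (prev): list=[3, 38, 5, 8, 4, 2, 6] cursor@3
After 5 (insert_after(22)): list=[3, 22, 38, 5, 8, 4, 2, 6] cursor@3
After 6 (delete_current): list=[22, 38, 5, 8, 4, 2, 6] cursor@22
After 7 (insert_after(82)): list=[22, 82, 38, 5, 8, 4, 2, 6] cursor@22
After 8 (delete_current): list=[82, 38, 5, 8, 4, 2, 6] cursor@82
After 9 (delete_current): list=[38, 5, 8, 4, 2, 6] cursor@38
After 10 (insert_after(20)): list=[38, 20, 5, 8, 4, 2, 6] cursor@38

Answer: 38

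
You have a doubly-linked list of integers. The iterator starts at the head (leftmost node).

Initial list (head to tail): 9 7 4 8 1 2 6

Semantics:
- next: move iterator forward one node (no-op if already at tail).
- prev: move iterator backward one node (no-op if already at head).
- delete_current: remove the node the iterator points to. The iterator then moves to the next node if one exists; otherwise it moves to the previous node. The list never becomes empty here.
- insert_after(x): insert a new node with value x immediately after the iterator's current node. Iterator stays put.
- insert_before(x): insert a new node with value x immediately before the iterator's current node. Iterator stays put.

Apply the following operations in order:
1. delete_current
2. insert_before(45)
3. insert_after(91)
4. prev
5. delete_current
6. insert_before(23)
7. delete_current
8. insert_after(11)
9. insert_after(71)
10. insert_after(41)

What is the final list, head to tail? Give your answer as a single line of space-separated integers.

Answer: 23 91 41 71 11 4 8 1 2 6

Derivation:
After 1 (delete_current): list=[7, 4, 8, 1, 2, 6] cursor@7
After 2 (insert_before(45)): list=[45, 7, 4, 8, 1, 2, 6] cursor@7
After 3 (insert_after(91)): list=[45, 7, 91, 4, 8, 1, 2, 6] cursor@7
After 4 (prev): list=[45, 7, 91, 4, 8, 1, 2, 6] cursor@45
After 5 (delete_current): list=[7, 91, 4, 8, 1, 2, 6] cursor@7
After 6 (insert_before(23)): list=[23, 7, 91, 4, 8, 1, 2, 6] cursor@7
After 7 (delete_current): list=[23, 91, 4, 8, 1, 2, 6] cursor@91
After 8 (insert_after(11)): list=[23, 91, 11, 4, 8, 1, 2, 6] cursor@91
After 9 (insert_after(71)): list=[23, 91, 71, 11, 4, 8, 1, 2, 6] cursor@91
After 10 (insert_after(41)): list=[23, 91, 41, 71, 11, 4, 8, 1, 2, 6] cursor@91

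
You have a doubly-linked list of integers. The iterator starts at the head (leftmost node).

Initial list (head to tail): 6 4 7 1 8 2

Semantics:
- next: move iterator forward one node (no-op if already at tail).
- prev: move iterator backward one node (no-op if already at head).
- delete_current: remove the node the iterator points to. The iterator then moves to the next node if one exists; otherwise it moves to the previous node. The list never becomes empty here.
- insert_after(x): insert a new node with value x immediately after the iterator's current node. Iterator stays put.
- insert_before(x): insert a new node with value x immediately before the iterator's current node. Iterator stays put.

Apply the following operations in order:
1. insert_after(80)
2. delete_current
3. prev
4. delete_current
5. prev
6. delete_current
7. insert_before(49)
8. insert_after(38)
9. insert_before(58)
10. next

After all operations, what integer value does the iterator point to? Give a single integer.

After 1 (insert_after(80)): list=[6, 80, 4, 7, 1, 8, 2] cursor@6
After 2 (delete_current): list=[80, 4, 7, 1, 8, 2] cursor@80
After 3 (prev): list=[80, 4, 7, 1, 8, 2] cursor@80
After 4 (delete_current): list=[4, 7, 1, 8, 2] cursor@4
After 5 (prev): list=[4, 7, 1, 8, 2] cursor@4
After 6 (delete_current): list=[7, 1, 8, 2] cursor@7
After 7 (insert_before(49)): list=[49, 7, 1, 8, 2] cursor@7
After 8 (insert_after(38)): list=[49, 7, 38, 1, 8, 2] cursor@7
After 9 (insert_before(58)): list=[49, 58, 7, 38, 1, 8, 2] cursor@7
After 10 (next): list=[49, 58, 7, 38, 1, 8, 2] cursor@38

Answer: 38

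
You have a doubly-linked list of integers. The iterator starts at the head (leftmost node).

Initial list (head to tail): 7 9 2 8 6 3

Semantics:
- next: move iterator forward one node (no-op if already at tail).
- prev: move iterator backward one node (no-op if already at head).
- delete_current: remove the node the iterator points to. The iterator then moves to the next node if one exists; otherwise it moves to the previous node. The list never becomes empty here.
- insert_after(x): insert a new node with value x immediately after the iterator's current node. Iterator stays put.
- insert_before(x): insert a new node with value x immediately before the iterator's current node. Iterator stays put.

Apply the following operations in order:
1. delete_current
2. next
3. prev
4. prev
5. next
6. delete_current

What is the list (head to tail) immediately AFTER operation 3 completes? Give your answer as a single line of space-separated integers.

Answer: 9 2 8 6 3

Derivation:
After 1 (delete_current): list=[9, 2, 8, 6, 3] cursor@9
After 2 (next): list=[9, 2, 8, 6, 3] cursor@2
After 3 (prev): list=[9, 2, 8, 6, 3] cursor@9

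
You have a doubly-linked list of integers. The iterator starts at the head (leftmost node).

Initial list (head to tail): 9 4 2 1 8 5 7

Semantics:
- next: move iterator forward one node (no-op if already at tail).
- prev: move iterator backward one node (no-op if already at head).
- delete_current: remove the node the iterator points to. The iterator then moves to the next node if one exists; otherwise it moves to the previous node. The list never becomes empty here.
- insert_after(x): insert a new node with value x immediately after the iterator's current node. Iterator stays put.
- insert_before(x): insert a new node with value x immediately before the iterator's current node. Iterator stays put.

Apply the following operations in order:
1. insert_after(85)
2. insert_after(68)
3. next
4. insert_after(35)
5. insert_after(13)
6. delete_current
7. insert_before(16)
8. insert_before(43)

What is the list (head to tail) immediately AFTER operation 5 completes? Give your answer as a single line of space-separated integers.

After 1 (insert_after(85)): list=[9, 85, 4, 2, 1, 8, 5, 7] cursor@9
After 2 (insert_after(68)): list=[9, 68, 85, 4, 2, 1, 8, 5, 7] cursor@9
After 3 (next): list=[9, 68, 85, 4, 2, 1, 8, 5, 7] cursor@68
After 4 (insert_after(35)): list=[9, 68, 35, 85, 4, 2, 1, 8, 5, 7] cursor@68
After 5 (insert_after(13)): list=[9, 68, 13, 35, 85, 4, 2, 1, 8, 5, 7] cursor@68

Answer: 9 68 13 35 85 4 2 1 8 5 7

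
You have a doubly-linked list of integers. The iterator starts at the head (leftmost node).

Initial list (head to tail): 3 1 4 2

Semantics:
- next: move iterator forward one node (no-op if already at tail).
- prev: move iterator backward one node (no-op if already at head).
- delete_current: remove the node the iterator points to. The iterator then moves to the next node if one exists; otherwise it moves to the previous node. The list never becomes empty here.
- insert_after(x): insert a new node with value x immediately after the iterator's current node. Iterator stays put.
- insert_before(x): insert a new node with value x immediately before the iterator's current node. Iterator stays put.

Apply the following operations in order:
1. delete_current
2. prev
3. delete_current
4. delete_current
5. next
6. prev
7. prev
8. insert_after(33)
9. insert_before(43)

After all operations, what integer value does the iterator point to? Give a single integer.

After 1 (delete_current): list=[1, 4, 2] cursor@1
After 2 (prev): list=[1, 4, 2] cursor@1
After 3 (delete_current): list=[4, 2] cursor@4
After 4 (delete_current): list=[2] cursor@2
After 5 (next): list=[2] cursor@2
After 6 (prev): list=[2] cursor@2
After 7 (prev): list=[2] cursor@2
After 8 (insert_after(33)): list=[2, 33] cursor@2
After 9 (insert_before(43)): list=[43, 2, 33] cursor@2

Answer: 2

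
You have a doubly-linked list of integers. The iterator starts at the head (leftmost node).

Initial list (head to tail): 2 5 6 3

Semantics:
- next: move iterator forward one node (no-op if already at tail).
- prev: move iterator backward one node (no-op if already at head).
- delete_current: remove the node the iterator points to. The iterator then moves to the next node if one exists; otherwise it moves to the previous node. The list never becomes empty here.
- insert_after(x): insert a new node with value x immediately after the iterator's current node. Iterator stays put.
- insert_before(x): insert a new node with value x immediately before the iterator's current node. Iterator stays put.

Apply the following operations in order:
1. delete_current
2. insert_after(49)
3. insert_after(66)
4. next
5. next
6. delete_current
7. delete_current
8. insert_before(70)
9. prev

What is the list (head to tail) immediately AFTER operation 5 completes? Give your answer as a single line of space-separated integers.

Answer: 5 66 49 6 3

Derivation:
After 1 (delete_current): list=[5, 6, 3] cursor@5
After 2 (insert_after(49)): list=[5, 49, 6, 3] cursor@5
After 3 (insert_after(66)): list=[5, 66, 49, 6, 3] cursor@5
After 4 (next): list=[5, 66, 49, 6, 3] cursor@66
After 5 (next): list=[5, 66, 49, 6, 3] cursor@49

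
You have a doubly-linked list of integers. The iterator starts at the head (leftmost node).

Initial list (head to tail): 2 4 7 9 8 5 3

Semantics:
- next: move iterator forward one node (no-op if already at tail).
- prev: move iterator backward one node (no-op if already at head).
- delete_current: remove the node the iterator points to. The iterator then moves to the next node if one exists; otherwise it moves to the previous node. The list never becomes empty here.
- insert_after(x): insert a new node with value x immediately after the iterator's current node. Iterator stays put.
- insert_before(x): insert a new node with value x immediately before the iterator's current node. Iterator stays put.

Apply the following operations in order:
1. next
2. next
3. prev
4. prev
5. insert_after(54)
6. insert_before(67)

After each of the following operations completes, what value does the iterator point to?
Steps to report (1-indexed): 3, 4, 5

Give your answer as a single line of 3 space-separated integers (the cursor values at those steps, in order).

After 1 (next): list=[2, 4, 7, 9, 8, 5, 3] cursor@4
After 2 (next): list=[2, 4, 7, 9, 8, 5, 3] cursor@7
After 3 (prev): list=[2, 4, 7, 9, 8, 5, 3] cursor@4
After 4 (prev): list=[2, 4, 7, 9, 8, 5, 3] cursor@2
After 5 (insert_after(54)): list=[2, 54, 4, 7, 9, 8, 5, 3] cursor@2
After 6 (insert_before(67)): list=[67, 2, 54, 4, 7, 9, 8, 5, 3] cursor@2

Answer: 4 2 2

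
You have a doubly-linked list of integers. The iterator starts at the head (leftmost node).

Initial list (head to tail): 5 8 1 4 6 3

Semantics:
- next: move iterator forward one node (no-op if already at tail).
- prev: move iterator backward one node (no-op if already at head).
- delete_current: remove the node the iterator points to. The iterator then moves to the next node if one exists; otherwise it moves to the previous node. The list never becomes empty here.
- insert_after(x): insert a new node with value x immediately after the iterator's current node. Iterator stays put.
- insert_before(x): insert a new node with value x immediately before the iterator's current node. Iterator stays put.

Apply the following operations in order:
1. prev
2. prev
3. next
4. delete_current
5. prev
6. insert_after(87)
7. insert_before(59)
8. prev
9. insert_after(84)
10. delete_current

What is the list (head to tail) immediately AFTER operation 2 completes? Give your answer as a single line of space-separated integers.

Answer: 5 8 1 4 6 3

Derivation:
After 1 (prev): list=[5, 8, 1, 4, 6, 3] cursor@5
After 2 (prev): list=[5, 8, 1, 4, 6, 3] cursor@5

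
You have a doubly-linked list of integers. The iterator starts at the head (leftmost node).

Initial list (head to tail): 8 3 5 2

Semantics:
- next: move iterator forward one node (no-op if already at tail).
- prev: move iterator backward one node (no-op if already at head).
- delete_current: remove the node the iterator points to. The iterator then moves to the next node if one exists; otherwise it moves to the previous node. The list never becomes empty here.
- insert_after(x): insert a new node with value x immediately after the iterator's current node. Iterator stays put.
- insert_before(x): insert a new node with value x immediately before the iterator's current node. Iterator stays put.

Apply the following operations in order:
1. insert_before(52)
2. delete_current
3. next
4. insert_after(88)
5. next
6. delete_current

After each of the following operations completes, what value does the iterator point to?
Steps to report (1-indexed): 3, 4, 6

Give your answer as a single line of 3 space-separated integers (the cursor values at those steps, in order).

Answer: 5 5 2

Derivation:
After 1 (insert_before(52)): list=[52, 8, 3, 5, 2] cursor@8
After 2 (delete_current): list=[52, 3, 5, 2] cursor@3
After 3 (next): list=[52, 3, 5, 2] cursor@5
After 4 (insert_after(88)): list=[52, 3, 5, 88, 2] cursor@5
After 5 (next): list=[52, 3, 5, 88, 2] cursor@88
After 6 (delete_current): list=[52, 3, 5, 2] cursor@2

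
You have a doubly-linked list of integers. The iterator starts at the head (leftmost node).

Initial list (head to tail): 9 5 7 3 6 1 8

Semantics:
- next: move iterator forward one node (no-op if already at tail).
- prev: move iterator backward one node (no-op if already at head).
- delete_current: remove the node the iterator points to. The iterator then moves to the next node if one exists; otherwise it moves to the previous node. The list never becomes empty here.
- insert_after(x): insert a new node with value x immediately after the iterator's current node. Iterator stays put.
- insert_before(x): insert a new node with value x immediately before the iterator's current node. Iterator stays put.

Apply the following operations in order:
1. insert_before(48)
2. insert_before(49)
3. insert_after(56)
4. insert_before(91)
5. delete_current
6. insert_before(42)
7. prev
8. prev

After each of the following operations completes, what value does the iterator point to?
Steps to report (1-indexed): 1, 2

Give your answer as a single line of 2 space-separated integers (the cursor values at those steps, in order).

Answer: 9 9

Derivation:
After 1 (insert_before(48)): list=[48, 9, 5, 7, 3, 6, 1, 8] cursor@9
After 2 (insert_before(49)): list=[48, 49, 9, 5, 7, 3, 6, 1, 8] cursor@9
After 3 (insert_after(56)): list=[48, 49, 9, 56, 5, 7, 3, 6, 1, 8] cursor@9
After 4 (insert_before(91)): list=[48, 49, 91, 9, 56, 5, 7, 3, 6, 1, 8] cursor@9
After 5 (delete_current): list=[48, 49, 91, 56, 5, 7, 3, 6, 1, 8] cursor@56
After 6 (insert_before(42)): list=[48, 49, 91, 42, 56, 5, 7, 3, 6, 1, 8] cursor@56
After 7 (prev): list=[48, 49, 91, 42, 56, 5, 7, 3, 6, 1, 8] cursor@42
After 8 (prev): list=[48, 49, 91, 42, 56, 5, 7, 3, 6, 1, 8] cursor@91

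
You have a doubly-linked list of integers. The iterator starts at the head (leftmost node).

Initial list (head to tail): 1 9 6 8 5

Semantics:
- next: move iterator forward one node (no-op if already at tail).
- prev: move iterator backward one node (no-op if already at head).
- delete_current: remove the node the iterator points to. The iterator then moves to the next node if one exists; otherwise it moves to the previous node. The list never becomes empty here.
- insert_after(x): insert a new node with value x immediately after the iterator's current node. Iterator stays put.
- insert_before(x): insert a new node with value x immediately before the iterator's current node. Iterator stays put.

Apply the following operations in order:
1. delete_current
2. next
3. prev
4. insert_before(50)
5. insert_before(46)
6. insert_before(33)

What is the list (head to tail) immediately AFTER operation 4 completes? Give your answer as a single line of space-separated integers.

Answer: 50 9 6 8 5

Derivation:
After 1 (delete_current): list=[9, 6, 8, 5] cursor@9
After 2 (next): list=[9, 6, 8, 5] cursor@6
After 3 (prev): list=[9, 6, 8, 5] cursor@9
After 4 (insert_before(50)): list=[50, 9, 6, 8, 5] cursor@9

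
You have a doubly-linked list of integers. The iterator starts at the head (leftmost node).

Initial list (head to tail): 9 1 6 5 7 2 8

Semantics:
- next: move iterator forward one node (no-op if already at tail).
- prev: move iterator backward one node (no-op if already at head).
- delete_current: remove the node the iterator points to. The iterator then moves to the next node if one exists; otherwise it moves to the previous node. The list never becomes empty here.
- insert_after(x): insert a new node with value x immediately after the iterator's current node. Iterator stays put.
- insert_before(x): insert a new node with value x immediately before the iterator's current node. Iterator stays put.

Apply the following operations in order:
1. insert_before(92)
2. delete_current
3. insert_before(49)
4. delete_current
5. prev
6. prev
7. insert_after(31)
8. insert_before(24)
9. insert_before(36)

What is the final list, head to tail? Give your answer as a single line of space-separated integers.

Answer: 24 36 92 31 49 6 5 7 2 8

Derivation:
After 1 (insert_before(92)): list=[92, 9, 1, 6, 5, 7, 2, 8] cursor@9
After 2 (delete_current): list=[92, 1, 6, 5, 7, 2, 8] cursor@1
After 3 (insert_before(49)): list=[92, 49, 1, 6, 5, 7, 2, 8] cursor@1
After 4 (delete_current): list=[92, 49, 6, 5, 7, 2, 8] cursor@6
After 5 (prev): list=[92, 49, 6, 5, 7, 2, 8] cursor@49
After 6 (prev): list=[92, 49, 6, 5, 7, 2, 8] cursor@92
After 7 (insert_after(31)): list=[92, 31, 49, 6, 5, 7, 2, 8] cursor@92
After 8 (insert_before(24)): list=[24, 92, 31, 49, 6, 5, 7, 2, 8] cursor@92
After 9 (insert_before(36)): list=[24, 36, 92, 31, 49, 6, 5, 7, 2, 8] cursor@92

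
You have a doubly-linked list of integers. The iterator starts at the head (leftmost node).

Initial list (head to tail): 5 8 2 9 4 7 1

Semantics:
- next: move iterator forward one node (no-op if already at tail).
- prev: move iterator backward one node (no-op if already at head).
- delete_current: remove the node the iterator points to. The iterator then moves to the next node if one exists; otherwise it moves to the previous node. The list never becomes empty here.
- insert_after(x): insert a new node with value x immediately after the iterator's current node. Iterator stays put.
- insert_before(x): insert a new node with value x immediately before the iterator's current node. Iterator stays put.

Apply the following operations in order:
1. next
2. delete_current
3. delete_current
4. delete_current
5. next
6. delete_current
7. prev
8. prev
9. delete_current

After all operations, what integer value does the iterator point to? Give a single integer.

After 1 (next): list=[5, 8, 2, 9, 4, 7, 1] cursor@8
After 2 (delete_current): list=[5, 2, 9, 4, 7, 1] cursor@2
After 3 (delete_current): list=[5, 9, 4, 7, 1] cursor@9
After 4 (delete_current): list=[5, 4, 7, 1] cursor@4
After 5 (next): list=[5, 4, 7, 1] cursor@7
After 6 (delete_current): list=[5, 4, 1] cursor@1
After 7 (prev): list=[5, 4, 1] cursor@4
After 8 (prev): list=[5, 4, 1] cursor@5
After 9 (delete_current): list=[4, 1] cursor@4

Answer: 4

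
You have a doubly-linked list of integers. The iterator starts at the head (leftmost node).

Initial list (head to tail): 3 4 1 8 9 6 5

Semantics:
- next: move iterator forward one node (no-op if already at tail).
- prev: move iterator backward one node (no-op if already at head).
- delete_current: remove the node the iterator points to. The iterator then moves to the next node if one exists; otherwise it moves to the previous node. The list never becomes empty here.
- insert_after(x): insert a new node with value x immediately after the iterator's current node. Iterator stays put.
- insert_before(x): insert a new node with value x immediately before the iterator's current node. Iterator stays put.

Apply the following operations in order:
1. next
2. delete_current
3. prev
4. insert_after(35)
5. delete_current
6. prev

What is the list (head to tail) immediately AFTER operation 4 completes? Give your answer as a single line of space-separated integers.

Answer: 3 35 1 8 9 6 5

Derivation:
After 1 (next): list=[3, 4, 1, 8, 9, 6, 5] cursor@4
After 2 (delete_current): list=[3, 1, 8, 9, 6, 5] cursor@1
After 3 (prev): list=[3, 1, 8, 9, 6, 5] cursor@3
After 4 (insert_after(35)): list=[3, 35, 1, 8, 9, 6, 5] cursor@3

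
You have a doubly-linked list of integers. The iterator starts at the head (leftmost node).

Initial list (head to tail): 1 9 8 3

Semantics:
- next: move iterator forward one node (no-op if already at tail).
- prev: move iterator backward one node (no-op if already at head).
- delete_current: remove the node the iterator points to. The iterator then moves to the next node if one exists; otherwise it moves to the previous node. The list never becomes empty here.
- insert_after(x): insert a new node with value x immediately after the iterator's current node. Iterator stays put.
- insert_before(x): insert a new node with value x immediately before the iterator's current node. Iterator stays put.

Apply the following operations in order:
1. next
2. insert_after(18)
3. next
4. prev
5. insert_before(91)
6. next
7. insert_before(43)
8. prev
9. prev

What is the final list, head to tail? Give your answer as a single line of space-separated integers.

Answer: 1 91 9 43 18 8 3

Derivation:
After 1 (next): list=[1, 9, 8, 3] cursor@9
After 2 (insert_after(18)): list=[1, 9, 18, 8, 3] cursor@9
After 3 (next): list=[1, 9, 18, 8, 3] cursor@18
After 4 (prev): list=[1, 9, 18, 8, 3] cursor@9
After 5 (insert_before(91)): list=[1, 91, 9, 18, 8, 3] cursor@9
After 6 (next): list=[1, 91, 9, 18, 8, 3] cursor@18
After 7 (insert_before(43)): list=[1, 91, 9, 43, 18, 8, 3] cursor@18
After 8 (prev): list=[1, 91, 9, 43, 18, 8, 3] cursor@43
After 9 (prev): list=[1, 91, 9, 43, 18, 8, 3] cursor@9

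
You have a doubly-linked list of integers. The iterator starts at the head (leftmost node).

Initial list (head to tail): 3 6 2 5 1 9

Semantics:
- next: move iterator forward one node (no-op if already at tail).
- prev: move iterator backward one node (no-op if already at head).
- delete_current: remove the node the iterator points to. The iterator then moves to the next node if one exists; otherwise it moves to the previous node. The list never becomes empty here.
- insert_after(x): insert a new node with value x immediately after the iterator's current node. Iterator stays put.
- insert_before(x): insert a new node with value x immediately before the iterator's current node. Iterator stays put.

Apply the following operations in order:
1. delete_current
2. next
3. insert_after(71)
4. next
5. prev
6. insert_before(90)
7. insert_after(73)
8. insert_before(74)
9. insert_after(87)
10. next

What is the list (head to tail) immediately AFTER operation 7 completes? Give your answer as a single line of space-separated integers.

Answer: 6 90 2 73 71 5 1 9

Derivation:
After 1 (delete_current): list=[6, 2, 5, 1, 9] cursor@6
After 2 (next): list=[6, 2, 5, 1, 9] cursor@2
After 3 (insert_after(71)): list=[6, 2, 71, 5, 1, 9] cursor@2
After 4 (next): list=[6, 2, 71, 5, 1, 9] cursor@71
After 5 (prev): list=[6, 2, 71, 5, 1, 9] cursor@2
After 6 (insert_before(90)): list=[6, 90, 2, 71, 5, 1, 9] cursor@2
After 7 (insert_after(73)): list=[6, 90, 2, 73, 71, 5, 1, 9] cursor@2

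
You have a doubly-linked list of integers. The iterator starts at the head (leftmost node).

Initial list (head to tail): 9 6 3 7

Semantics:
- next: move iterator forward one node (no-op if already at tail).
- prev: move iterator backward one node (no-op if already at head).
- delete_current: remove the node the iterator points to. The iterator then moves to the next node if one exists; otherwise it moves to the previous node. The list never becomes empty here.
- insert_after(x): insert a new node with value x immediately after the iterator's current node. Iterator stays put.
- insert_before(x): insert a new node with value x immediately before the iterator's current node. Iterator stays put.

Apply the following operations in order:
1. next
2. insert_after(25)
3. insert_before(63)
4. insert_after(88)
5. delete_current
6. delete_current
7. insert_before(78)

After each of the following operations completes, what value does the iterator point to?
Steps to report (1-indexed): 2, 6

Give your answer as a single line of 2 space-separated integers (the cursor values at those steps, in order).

Answer: 6 25

Derivation:
After 1 (next): list=[9, 6, 3, 7] cursor@6
After 2 (insert_after(25)): list=[9, 6, 25, 3, 7] cursor@6
After 3 (insert_before(63)): list=[9, 63, 6, 25, 3, 7] cursor@6
After 4 (insert_after(88)): list=[9, 63, 6, 88, 25, 3, 7] cursor@6
After 5 (delete_current): list=[9, 63, 88, 25, 3, 7] cursor@88
After 6 (delete_current): list=[9, 63, 25, 3, 7] cursor@25
After 7 (insert_before(78)): list=[9, 63, 78, 25, 3, 7] cursor@25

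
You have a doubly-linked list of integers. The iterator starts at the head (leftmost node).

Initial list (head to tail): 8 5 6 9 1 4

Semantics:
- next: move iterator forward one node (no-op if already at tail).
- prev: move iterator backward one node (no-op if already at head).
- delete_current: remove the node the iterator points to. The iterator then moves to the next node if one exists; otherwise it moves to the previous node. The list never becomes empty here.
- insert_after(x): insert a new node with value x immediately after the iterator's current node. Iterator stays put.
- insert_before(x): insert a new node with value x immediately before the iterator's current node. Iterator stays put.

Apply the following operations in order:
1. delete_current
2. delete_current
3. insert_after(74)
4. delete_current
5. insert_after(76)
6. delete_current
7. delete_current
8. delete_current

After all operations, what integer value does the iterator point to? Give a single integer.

After 1 (delete_current): list=[5, 6, 9, 1, 4] cursor@5
After 2 (delete_current): list=[6, 9, 1, 4] cursor@6
After 3 (insert_after(74)): list=[6, 74, 9, 1, 4] cursor@6
After 4 (delete_current): list=[74, 9, 1, 4] cursor@74
After 5 (insert_after(76)): list=[74, 76, 9, 1, 4] cursor@74
After 6 (delete_current): list=[76, 9, 1, 4] cursor@76
After 7 (delete_current): list=[9, 1, 4] cursor@9
After 8 (delete_current): list=[1, 4] cursor@1

Answer: 1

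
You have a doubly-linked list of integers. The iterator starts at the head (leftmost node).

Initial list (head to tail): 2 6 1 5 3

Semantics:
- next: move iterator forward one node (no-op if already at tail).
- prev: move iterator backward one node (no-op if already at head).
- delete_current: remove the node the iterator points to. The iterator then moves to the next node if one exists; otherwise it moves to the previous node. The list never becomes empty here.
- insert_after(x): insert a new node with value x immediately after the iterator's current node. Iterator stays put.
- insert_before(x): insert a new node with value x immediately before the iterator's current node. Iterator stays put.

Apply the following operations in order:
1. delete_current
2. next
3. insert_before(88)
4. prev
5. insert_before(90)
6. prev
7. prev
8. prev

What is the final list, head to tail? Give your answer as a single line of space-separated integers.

Answer: 6 90 88 1 5 3

Derivation:
After 1 (delete_current): list=[6, 1, 5, 3] cursor@6
After 2 (next): list=[6, 1, 5, 3] cursor@1
After 3 (insert_before(88)): list=[6, 88, 1, 5, 3] cursor@1
After 4 (prev): list=[6, 88, 1, 5, 3] cursor@88
After 5 (insert_before(90)): list=[6, 90, 88, 1, 5, 3] cursor@88
After 6 (prev): list=[6, 90, 88, 1, 5, 3] cursor@90
After 7 (prev): list=[6, 90, 88, 1, 5, 3] cursor@6
After 8 (prev): list=[6, 90, 88, 1, 5, 3] cursor@6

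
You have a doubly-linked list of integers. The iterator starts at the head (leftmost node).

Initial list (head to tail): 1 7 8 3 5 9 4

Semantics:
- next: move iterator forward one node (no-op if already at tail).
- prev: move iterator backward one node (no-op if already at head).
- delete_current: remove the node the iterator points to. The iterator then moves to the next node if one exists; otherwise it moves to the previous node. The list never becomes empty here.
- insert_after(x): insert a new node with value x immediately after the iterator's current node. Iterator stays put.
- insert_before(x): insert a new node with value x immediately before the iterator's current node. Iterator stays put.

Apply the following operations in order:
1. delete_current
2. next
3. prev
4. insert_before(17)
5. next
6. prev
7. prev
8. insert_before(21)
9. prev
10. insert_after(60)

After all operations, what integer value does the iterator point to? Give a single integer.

Answer: 21

Derivation:
After 1 (delete_current): list=[7, 8, 3, 5, 9, 4] cursor@7
After 2 (next): list=[7, 8, 3, 5, 9, 4] cursor@8
After 3 (prev): list=[7, 8, 3, 5, 9, 4] cursor@7
After 4 (insert_before(17)): list=[17, 7, 8, 3, 5, 9, 4] cursor@7
After 5 (next): list=[17, 7, 8, 3, 5, 9, 4] cursor@8
After 6 (prev): list=[17, 7, 8, 3, 5, 9, 4] cursor@7
After 7 (prev): list=[17, 7, 8, 3, 5, 9, 4] cursor@17
After 8 (insert_before(21)): list=[21, 17, 7, 8, 3, 5, 9, 4] cursor@17
After 9 (prev): list=[21, 17, 7, 8, 3, 5, 9, 4] cursor@21
After 10 (insert_after(60)): list=[21, 60, 17, 7, 8, 3, 5, 9, 4] cursor@21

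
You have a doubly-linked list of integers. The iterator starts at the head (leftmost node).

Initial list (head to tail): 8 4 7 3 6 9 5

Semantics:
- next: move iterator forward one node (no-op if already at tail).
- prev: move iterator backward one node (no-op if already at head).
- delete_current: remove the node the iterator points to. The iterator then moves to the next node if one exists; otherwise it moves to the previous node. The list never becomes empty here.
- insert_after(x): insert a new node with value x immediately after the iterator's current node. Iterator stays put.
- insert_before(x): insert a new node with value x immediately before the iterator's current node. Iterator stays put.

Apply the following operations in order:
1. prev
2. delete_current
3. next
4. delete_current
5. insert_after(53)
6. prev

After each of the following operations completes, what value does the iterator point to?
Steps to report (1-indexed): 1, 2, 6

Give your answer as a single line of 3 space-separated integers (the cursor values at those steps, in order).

After 1 (prev): list=[8, 4, 7, 3, 6, 9, 5] cursor@8
After 2 (delete_current): list=[4, 7, 3, 6, 9, 5] cursor@4
After 3 (next): list=[4, 7, 3, 6, 9, 5] cursor@7
After 4 (delete_current): list=[4, 3, 6, 9, 5] cursor@3
After 5 (insert_after(53)): list=[4, 3, 53, 6, 9, 5] cursor@3
After 6 (prev): list=[4, 3, 53, 6, 9, 5] cursor@4

Answer: 8 4 4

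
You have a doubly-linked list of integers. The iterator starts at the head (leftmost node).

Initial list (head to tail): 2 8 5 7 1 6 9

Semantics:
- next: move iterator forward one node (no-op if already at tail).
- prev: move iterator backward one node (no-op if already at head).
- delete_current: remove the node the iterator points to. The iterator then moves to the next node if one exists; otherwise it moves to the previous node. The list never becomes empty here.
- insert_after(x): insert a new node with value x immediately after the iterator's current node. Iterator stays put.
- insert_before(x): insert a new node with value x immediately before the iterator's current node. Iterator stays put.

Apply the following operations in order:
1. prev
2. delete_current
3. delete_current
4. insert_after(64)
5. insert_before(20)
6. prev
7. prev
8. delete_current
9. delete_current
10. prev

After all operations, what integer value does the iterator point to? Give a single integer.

Answer: 64

Derivation:
After 1 (prev): list=[2, 8, 5, 7, 1, 6, 9] cursor@2
After 2 (delete_current): list=[8, 5, 7, 1, 6, 9] cursor@8
After 3 (delete_current): list=[5, 7, 1, 6, 9] cursor@5
After 4 (insert_after(64)): list=[5, 64, 7, 1, 6, 9] cursor@5
After 5 (insert_before(20)): list=[20, 5, 64, 7, 1, 6, 9] cursor@5
After 6 (prev): list=[20, 5, 64, 7, 1, 6, 9] cursor@20
After 7 (prev): list=[20, 5, 64, 7, 1, 6, 9] cursor@20
After 8 (delete_current): list=[5, 64, 7, 1, 6, 9] cursor@5
After 9 (delete_current): list=[64, 7, 1, 6, 9] cursor@64
After 10 (prev): list=[64, 7, 1, 6, 9] cursor@64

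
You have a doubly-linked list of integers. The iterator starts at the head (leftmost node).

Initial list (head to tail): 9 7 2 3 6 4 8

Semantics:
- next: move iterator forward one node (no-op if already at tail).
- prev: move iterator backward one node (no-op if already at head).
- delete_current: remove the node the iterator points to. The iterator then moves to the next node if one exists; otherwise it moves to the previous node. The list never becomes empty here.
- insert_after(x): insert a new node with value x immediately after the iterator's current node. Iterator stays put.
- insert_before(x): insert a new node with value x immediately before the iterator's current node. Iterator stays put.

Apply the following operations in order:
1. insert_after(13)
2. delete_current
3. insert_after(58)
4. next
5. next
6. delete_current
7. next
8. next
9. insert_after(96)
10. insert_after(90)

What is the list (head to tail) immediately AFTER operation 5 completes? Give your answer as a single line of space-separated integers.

Answer: 13 58 7 2 3 6 4 8

Derivation:
After 1 (insert_after(13)): list=[9, 13, 7, 2, 3, 6, 4, 8] cursor@9
After 2 (delete_current): list=[13, 7, 2, 3, 6, 4, 8] cursor@13
After 3 (insert_after(58)): list=[13, 58, 7, 2, 3, 6, 4, 8] cursor@13
After 4 (next): list=[13, 58, 7, 2, 3, 6, 4, 8] cursor@58
After 5 (next): list=[13, 58, 7, 2, 3, 6, 4, 8] cursor@7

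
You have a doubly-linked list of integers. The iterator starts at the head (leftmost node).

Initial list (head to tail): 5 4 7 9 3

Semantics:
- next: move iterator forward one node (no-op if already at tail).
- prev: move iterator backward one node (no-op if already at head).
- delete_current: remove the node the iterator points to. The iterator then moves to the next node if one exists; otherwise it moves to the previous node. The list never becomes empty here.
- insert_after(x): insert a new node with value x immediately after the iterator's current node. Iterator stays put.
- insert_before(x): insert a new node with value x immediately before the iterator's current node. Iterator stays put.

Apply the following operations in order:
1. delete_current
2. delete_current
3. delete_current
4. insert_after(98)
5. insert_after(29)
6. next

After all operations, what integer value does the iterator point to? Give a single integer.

Answer: 29

Derivation:
After 1 (delete_current): list=[4, 7, 9, 3] cursor@4
After 2 (delete_current): list=[7, 9, 3] cursor@7
After 3 (delete_current): list=[9, 3] cursor@9
After 4 (insert_after(98)): list=[9, 98, 3] cursor@9
After 5 (insert_after(29)): list=[9, 29, 98, 3] cursor@9
After 6 (next): list=[9, 29, 98, 3] cursor@29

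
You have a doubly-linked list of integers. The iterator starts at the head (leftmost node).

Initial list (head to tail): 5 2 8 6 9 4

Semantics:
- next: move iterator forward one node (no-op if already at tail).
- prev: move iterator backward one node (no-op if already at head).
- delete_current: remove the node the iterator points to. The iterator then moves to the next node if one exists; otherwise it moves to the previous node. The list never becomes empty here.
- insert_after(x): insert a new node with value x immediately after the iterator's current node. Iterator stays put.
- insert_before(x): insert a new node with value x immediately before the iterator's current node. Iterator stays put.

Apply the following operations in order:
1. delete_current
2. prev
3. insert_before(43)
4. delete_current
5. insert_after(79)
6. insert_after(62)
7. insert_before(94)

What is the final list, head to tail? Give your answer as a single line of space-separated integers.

Answer: 43 94 8 62 79 6 9 4

Derivation:
After 1 (delete_current): list=[2, 8, 6, 9, 4] cursor@2
After 2 (prev): list=[2, 8, 6, 9, 4] cursor@2
After 3 (insert_before(43)): list=[43, 2, 8, 6, 9, 4] cursor@2
After 4 (delete_current): list=[43, 8, 6, 9, 4] cursor@8
After 5 (insert_after(79)): list=[43, 8, 79, 6, 9, 4] cursor@8
After 6 (insert_after(62)): list=[43, 8, 62, 79, 6, 9, 4] cursor@8
After 7 (insert_before(94)): list=[43, 94, 8, 62, 79, 6, 9, 4] cursor@8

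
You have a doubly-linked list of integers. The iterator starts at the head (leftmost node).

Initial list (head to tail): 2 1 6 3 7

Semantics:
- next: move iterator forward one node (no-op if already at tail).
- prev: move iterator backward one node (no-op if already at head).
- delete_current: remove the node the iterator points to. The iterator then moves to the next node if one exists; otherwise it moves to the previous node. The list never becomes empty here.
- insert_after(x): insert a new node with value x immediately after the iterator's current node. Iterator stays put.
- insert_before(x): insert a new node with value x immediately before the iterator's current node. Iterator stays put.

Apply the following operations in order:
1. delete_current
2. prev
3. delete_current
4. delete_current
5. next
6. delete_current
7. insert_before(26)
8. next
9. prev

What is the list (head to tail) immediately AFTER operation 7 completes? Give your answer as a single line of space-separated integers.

After 1 (delete_current): list=[1, 6, 3, 7] cursor@1
After 2 (prev): list=[1, 6, 3, 7] cursor@1
After 3 (delete_current): list=[6, 3, 7] cursor@6
After 4 (delete_current): list=[3, 7] cursor@3
After 5 (next): list=[3, 7] cursor@7
After 6 (delete_current): list=[3] cursor@3
After 7 (insert_before(26)): list=[26, 3] cursor@3

Answer: 26 3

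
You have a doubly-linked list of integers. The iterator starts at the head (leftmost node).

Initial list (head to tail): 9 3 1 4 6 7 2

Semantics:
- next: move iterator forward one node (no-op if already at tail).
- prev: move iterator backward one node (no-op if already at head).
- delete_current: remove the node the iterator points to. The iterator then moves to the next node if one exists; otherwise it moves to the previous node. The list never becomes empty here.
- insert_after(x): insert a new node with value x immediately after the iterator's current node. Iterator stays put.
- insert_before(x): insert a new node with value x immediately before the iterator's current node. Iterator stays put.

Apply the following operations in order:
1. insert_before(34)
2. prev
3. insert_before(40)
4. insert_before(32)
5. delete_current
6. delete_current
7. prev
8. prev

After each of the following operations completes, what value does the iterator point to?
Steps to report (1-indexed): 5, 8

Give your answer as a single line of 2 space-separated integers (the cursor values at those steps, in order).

Answer: 9 40

Derivation:
After 1 (insert_before(34)): list=[34, 9, 3, 1, 4, 6, 7, 2] cursor@9
After 2 (prev): list=[34, 9, 3, 1, 4, 6, 7, 2] cursor@34
After 3 (insert_before(40)): list=[40, 34, 9, 3, 1, 4, 6, 7, 2] cursor@34
After 4 (insert_before(32)): list=[40, 32, 34, 9, 3, 1, 4, 6, 7, 2] cursor@34
After 5 (delete_current): list=[40, 32, 9, 3, 1, 4, 6, 7, 2] cursor@9
After 6 (delete_current): list=[40, 32, 3, 1, 4, 6, 7, 2] cursor@3
After 7 (prev): list=[40, 32, 3, 1, 4, 6, 7, 2] cursor@32
After 8 (prev): list=[40, 32, 3, 1, 4, 6, 7, 2] cursor@40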